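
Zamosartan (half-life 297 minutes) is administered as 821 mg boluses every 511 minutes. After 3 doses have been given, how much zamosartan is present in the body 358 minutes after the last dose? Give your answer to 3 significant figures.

The 3 doses were given 1380, 869, 358 minutes ago.
Total = 821·(1/2)^(1380/297) + 821·(1/2)^(869/297) + 821·(1/2)^(358/297)
      = 32.781 + 108.03 + 356.03 ≈ 496.84 mg.

497 mg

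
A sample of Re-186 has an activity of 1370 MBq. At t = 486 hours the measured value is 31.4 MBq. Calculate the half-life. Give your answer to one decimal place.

A/A₀ = 31.4/1370 ≈ 0.02292.
n = log₂(43.631) ≈ 5.4473 half-lives elapsed in 486 hours.
t½ = 486/5.4473 ≈ 89.219 hours.

89.2 hours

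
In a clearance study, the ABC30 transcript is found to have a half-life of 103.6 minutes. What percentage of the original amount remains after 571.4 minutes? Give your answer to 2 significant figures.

n = 571.4/103.6 ≈ 5.5154 half-lives.
Fraction remaining = (1/2)^5.5154 ≈ 0.021862, i.e. 2.1862%.

2.2%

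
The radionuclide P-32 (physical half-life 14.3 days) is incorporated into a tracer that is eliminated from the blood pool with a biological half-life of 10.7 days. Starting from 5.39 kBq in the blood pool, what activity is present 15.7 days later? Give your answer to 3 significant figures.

1/t_eff = 1/t_phys + 1/t_biol = 1/14.3 + 1/10.7 = 0.16339 per day.
t_eff = 14.3 × 10.7 / (14.3 + 10.7) ≈ 6.1204 days.
Remaining = 5.39 × (1/2)^(15.7/6.1204) = 5.39 × (1/2)^2.5652 ≈ 0.91073 kBq.

0.911 kBq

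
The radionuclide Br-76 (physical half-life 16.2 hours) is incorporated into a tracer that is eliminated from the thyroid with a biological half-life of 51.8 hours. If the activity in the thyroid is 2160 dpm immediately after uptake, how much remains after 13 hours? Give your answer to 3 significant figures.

1/t_eff = 1/t_phys + 1/t_biol = 1/16.2 + 1/51.8 = 0.081033 per hour.
t_eff = 16.2 × 51.8 / (16.2 + 51.8) ≈ 12.341 hours.
Remaining = 2160 × (1/2)^(13/12.341) = 2160 × (1/2)^1.0534 ≈ 1040.7 dpm.

1040 dpm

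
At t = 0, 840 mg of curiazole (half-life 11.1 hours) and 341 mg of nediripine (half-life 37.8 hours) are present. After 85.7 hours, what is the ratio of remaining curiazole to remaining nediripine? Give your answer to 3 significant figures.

0.0562

curiazole: 840 × (1/2)^(85.7/11.1) = 840 × (1/2)^7.7207 ≈ 3.9821 mg.
nediripine: 341 × (1/2)^(85.7/37.8) = 341 × (1/2)^2.2672 ≈ 70.837 mg.
Ratio ≈ 3.9821 / 70.837 ≈ 0.056215.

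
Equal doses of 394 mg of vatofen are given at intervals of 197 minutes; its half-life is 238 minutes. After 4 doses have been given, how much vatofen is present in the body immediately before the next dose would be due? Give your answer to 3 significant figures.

457 mg

The 4 doses were given 788, 591, 394, 197 minutes ago.
Total = 394·(1/2)^(788/238) + 394·(1/2)^(591/238) + 394·(1/2)^(394/238) + 394·(1/2)^(197/238)
      = 39.702 + 70.466 + 125.07 + 221.99 ≈ 457.22 mg.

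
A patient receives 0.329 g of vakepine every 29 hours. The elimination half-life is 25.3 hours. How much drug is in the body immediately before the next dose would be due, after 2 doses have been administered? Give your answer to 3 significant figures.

The 2 doses were given 58, 29 hours ago.
Total = 0.329·(1/2)^(58/25.3) + 0.329·(1/2)^(29/25.3)
      = 0.067156 + 0.14864 ≈ 0.2158 g.

0.216 g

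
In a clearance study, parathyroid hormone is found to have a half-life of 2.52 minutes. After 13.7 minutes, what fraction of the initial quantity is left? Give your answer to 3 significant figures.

0.0231

n = 13.7/2.52 ≈ 5.4365 half-lives.
Fraction remaining = (1/2)^5.4365 ≈ 0.023091.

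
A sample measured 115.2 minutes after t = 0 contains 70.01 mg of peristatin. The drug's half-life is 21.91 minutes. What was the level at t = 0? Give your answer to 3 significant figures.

Number of half-lives elapsed: n = 115.2/21.91 ≈ 5.2579.
A₀ = A × 2^n = 70.01 × 2^5.2579 = 70.01 × 38.263 ≈ 2678.8 mg.

2680 mg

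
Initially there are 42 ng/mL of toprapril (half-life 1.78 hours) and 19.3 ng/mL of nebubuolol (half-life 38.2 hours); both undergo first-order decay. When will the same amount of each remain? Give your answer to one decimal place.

Set 42·(1/2)^(t/1.78) = 19.3·(1/2)^(t/38.2).
Taking log₂: log₂(42/19.3) = t·(1/1.78 − 1/38.2).
log₂(2.1762) = 1.1218; 1/1.78 − 1/38.2 = 0.53562.
t = 1.1218 / 0.53562 ≈ 2.0944 hours.

2.1 hours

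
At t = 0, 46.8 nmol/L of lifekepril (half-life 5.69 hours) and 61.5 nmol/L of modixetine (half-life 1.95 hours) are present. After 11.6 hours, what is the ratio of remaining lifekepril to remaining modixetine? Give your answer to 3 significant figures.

11.4

lifekepril: 46.8 × (1/2)^(11.6/5.69) = 46.8 × (1/2)^2.0387 ≈ 11.391 nmol/L.
modixetine: 61.5 × (1/2)^(11.6/1.95) = 61.5 × (1/2)^5.9487 ≈ 0.99571 nmol/L.
Ratio ≈ 11.391 / 0.99571 ≈ 11.44.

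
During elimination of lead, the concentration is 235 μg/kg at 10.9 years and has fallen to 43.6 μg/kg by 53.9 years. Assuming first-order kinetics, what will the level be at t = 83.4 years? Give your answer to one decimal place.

13.7 μg/kg

Over Δt = 53.9 − 10.9 = 43 years, the level fell by a factor of 235/43.6 ≈ 5.3899.
n = log₂(5.3899) ≈ 2.4303 half-lives, so t½ = 43/2.4303 ≈ 17.694 years.
From t = 53.9 to t = 83.4: 43.6 × (1/2)^((83.4−53.9)/17.694) ≈ 13.727 μg/kg.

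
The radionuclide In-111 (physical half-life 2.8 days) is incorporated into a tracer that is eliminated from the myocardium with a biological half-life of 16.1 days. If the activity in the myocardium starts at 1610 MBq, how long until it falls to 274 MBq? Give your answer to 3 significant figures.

6.09 days

1/t_eff = 1/t_phys + 1/t_biol = 1/2.8 + 1/16.1 = 0.41925 per day.
t_eff = 2.8 × 16.1 / (2.8 + 16.1) ≈ 2.3852 days.
n = log₂(1610/274) ≈ 2.5548; t = 2.5548 × 2.3852 ≈ 6.0937 days.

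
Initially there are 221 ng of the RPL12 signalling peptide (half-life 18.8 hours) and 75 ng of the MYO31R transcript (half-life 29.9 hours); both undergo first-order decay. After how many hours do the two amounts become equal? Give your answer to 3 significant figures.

Set 221·(1/2)^(t/18.8) = 75·(1/2)^(t/29.9).
Taking log₂: log₂(221/75) = t·(1/18.8 − 1/29.9).
log₂(2.9467) = 1.5591; 1/18.8 − 1/29.9 = 0.019747.
t = 1.5591 / 0.019747 ≈ 78.954 hours.

79.0 hours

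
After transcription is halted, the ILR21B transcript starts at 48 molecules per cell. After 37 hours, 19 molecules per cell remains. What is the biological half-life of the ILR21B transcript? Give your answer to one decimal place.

27.7 hours

A/A₀ = 19/48 ≈ 0.39583.
n = log₂(2.5263) ≈ 1.337 half-lives elapsed in 37 hours.
t½ = 37/1.337 ≈ 27.673 hours.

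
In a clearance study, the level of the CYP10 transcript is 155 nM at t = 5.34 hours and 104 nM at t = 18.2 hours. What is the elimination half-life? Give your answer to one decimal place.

22.3 hours

Over Δt = 18.2 − 5.34 = 12.86 hours, the level fell by a factor of 155/104 ≈ 1.4904.
n = log₂(1.4904) ≈ 0.57568 half-lives, so t½ = 12.86/0.57568 ≈ 22.339 hours.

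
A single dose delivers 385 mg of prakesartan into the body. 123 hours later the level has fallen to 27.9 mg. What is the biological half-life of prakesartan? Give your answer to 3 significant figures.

32.5 hours

A/A₀ = 27.9/385 ≈ 0.072468.
n = log₂(13.799) ≈ 3.7865 half-lives elapsed in 123 hours.
t½ = 123/3.7865 ≈ 32.484 hours.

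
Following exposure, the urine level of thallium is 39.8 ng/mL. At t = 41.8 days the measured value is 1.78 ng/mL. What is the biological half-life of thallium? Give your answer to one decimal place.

A/A₀ = 1.78/39.8 ≈ 0.044724.
n = log₂(22.36) ≈ 4.4828 half-lives elapsed in 41.8 days.
t½ = 41.8/4.4828 ≈ 9.3245 days.

9.3 days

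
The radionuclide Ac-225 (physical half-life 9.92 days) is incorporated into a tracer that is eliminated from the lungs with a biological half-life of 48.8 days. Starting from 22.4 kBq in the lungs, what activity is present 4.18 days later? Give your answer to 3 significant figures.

15.8 kBq

1/t_eff = 1/t_phys + 1/t_biol = 1/9.92 + 1/48.8 = 0.1213 per day.
t_eff = 9.92 × 48.8 / (9.92 + 48.8) ≈ 8.2441 days.
Remaining = 22.4 × (1/2)^(4.18/8.2441) = 22.4 × (1/2)^0.50703 ≈ 15.762 kBq.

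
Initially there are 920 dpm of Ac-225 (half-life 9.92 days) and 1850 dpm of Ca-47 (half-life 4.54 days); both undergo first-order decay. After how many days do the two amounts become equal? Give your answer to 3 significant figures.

Set 920·(1/2)^(t/9.92) = 1850·(1/2)^(t/4.54).
Taking log₂: log₂(920/1850) = t·(1/9.92 − 1/4.54).
log₂(0.4973) = -1.0078; 1/9.92 − 1/4.54 = -0.11946.
t = -1.0078 / -0.11946 ≈ 8.4366 days.

8.44 days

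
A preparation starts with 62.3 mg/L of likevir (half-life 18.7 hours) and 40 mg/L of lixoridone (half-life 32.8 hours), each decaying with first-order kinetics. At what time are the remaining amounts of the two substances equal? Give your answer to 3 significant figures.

Set 62.3·(1/2)^(t/18.7) = 40·(1/2)^(t/32.8).
Taking log₂: log₂(62.3/40) = t·(1/18.7 − 1/32.8).
log₂(1.5575) = 0.63923; 1/18.7 − 1/32.8 = 0.022988.
t = 0.63923 / 0.022988 ≈ 27.807 hours.

27.8 hours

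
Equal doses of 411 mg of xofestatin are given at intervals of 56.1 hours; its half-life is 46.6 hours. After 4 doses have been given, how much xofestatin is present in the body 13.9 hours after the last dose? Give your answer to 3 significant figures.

570 mg

The 4 doses were given 182.2, 126.1, 70, 13.9 hours ago.
Total = 411·(1/2)^(182.2/46.6) + 411·(1/2)^(126.1/46.6) + 411·(1/2)^(70/46.6) + 411·(1/2)^(13.9/46.6)
      = 27.343 + 62.987 + 145.09 + 334.23 ≈ 569.66 mg.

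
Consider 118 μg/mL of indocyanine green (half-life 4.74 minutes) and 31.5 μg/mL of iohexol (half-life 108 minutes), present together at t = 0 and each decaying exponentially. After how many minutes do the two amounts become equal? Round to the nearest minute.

Set 118·(1/2)^(t/4.74) = 31.5·(1/2)^(t/108).
Taking log₂: log₂(118/31.5) = t·(1/4.74 − 1/108).
log₂(3.746) = 1.9054; 1/4.74 − 1/108 = 0.20171.
t = 1.9054 / 0.20171 ≈ 9.446 minutes.

9 minutes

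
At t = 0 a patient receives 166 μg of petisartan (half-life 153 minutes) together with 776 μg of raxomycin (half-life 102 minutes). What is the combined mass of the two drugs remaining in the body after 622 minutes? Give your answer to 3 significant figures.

21.2 μg

petisartan: 166 × (1/2)^(622/153) = 166 × (1/2)^4.0654 ≈ 9.9155 μg.
raxomycin: 776 × (1/2)^(622/102) = 776 × (1/2)^6.098 ≈ 11.328 μg.
Total = 9.9155 + 11.328 ≈ 21.244 μg.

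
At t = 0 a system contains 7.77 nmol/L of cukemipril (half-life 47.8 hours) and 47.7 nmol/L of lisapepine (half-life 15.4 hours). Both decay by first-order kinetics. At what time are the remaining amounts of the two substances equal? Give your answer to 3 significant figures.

Set 7.77·(1/2)^(t/47.8) = 47.7·(1/2)^(t/15.4).
Taking log₂: log₂(7.77/47.7) = t·(1/47.8 − 1/15.4).
log₂(0.16289) = -2.618; 1/47.8 − 1/15.4 = -0.044015.
t = -2.618 / -0.044015 ≈ 59.48 hours.

59.5 hours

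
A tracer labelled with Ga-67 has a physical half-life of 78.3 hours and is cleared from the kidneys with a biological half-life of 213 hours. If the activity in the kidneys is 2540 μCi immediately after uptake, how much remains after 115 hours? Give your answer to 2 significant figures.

630 μCi

1/t_eff = 1/t_phys + 1/t_biol = 1/78.3 + 1/213 = 0.017466 per hour.
t_eff = 78.3 × 213 / (78.3 + 213) ≈ 57.253 hours.
Remaining = 2540 × (1/2)^(115/57.253) = 2540 × (1/2)^2.0086 ≈ 631.22 μCi.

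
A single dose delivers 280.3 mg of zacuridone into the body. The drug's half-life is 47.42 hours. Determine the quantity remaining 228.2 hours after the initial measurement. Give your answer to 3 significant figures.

9.98 mg

Number of half-lives: n = 228.2/47.42 ≈ 4.8123.
Remaining = 280.3 × (1/2)^4.8123 = 280.3 × 0.035592 ≈ 9.9764 mg.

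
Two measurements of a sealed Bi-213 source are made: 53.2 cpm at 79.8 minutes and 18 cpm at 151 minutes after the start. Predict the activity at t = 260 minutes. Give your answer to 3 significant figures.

Over Δt = 151 − 79.8 = 71.2 minutes, the level fell by a factor of 53.2/18 ≈ 2.9556.
n = log₂(2.9556) ≈ 1.5634 half-lives, so t½ = 71.2/1.5634 ≈ 45.541 minutes.
From t = 151 to t = 260: 18 × (1/2)^((260−151)/45.541) ≈ 3.4259 cpm.

3.43 cpm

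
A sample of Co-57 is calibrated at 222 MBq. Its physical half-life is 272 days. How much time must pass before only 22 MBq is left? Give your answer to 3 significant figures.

907 days

Fraction remaining = 22/222 ≈ 0.099099.
n = log₂(222/22) = ln(10.091)/ln 2 ≈ 3.335 half-lives.
t = n × t½ = 3.335 × 272 ≈ 907.12 days.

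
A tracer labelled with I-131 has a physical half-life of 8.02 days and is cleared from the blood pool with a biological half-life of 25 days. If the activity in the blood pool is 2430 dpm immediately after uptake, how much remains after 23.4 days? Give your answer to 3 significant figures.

168 dpm

1/t_eff = 1/t_phys + 1/t_biol = 1/8.02 + 1/25 = 0.16469 per day.
t_eff = 8.02 × 25 / (8.02 + 25) ≈ 6.0721 days.
Remaining = 2430 × (1/2)^(23.4/6.0721) = 2430 × (1/2)^3.8537 ≈ 168.08 dpm.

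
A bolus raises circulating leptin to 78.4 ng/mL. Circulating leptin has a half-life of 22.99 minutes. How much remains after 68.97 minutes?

Elapsed time is 3 half-lives (68.97/22.99).
Each half-life halves the amount: 78.4 × (1/2)^3 = 78.4/8 = 9.8 ng/mL.

9.8 ng/mL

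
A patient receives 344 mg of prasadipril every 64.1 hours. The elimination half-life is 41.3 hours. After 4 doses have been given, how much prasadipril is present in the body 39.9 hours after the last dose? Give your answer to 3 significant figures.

264 mg

The 4 doses were given 232.2, 168.1, 104, 39.9 hours ago.
Total = 344·(1/2)^(232.2/41.3) + 344·(1/2)^(168.1/41.3) + 344·(1/2)^(104/41.3) + 344·(1/2)^(39.9/41.3)
      = 6.9837 + 20.479 + 60.051 + 176.09 ≈ 263.6 mg.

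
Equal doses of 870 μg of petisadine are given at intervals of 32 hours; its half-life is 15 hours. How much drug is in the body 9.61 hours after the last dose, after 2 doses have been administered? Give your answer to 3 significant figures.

685 μg

The 2 doses were given 41.61, 9.61 hours ago.
Total = 870·(1/2)^(41.61/15) + 870·(1/2)^(9.61/15)
      = 127.19 + 558.03 ≈ 685.22 μg.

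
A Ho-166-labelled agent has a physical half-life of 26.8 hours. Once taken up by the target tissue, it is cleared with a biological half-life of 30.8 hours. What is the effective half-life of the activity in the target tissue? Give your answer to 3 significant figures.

14.3 hours

1/t_eff = 1/t_phys + 1/t_biol = 1/26.8 + 1/30.8 = 0.069781 per hour.
t_eff = 26.8 × 30.8 / (26.8 + 30.8) ≈ 14.331 hours.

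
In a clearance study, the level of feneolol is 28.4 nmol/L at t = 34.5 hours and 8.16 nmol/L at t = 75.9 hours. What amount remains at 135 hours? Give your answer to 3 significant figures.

1.38 nmol/L

Over Δt = 75.9 − 34.5 = 41.4 hours, the level fell by a factor of 28.4/8.16 ≈ 3.4804.
n = log₂(3.4804) ≈ 1.7992 half-lives, so t½ = 41.4/1.7992 ≈ 23.01 hours.
From t = 75.9 to t = 135: 8.16 × (1/2)^((135−75.9)/23.01) ≈ 1.3756 nmol/L.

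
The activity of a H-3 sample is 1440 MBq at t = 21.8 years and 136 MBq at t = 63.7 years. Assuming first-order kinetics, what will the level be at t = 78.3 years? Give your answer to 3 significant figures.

Over Δt = 63.7 − 21.8 = 41.9 years, the level fell by a factor of 1440/136 ≈ 10.588.
n = log₂(10.588) ≈ 3.4044 half-lives, so t½ = 41.9/3.4044 ≈ 12.308 years.
From t = 63.7 to t = 78.3: 136 × (1/2)^((78.3−63.7)/12.308) ≈ 59.764 MBq.

59.8 MBq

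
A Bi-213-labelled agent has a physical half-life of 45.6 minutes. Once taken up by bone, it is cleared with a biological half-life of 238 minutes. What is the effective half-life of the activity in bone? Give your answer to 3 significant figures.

1/t_eff = 1/t_phys + 1/t_biol = 1/45.6 + 1/238 = 0.026132 per minute.
t_eff = 45.6 × 238 / (45.6 + 238) ≈ 38.268 minutes.

38.3 minutes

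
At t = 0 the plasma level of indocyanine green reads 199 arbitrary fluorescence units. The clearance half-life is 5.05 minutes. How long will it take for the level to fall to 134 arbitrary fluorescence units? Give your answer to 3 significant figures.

Fraction remaining = 134/199 ≈ 0.67337.
n = log₂(199/134) = ln(1.4851)/ln 2 ≈ 0.57054 half-lives.
t = n × t½ = 0.57054 × 5.05 ≈ 2.8812 minutes.

2.88 minutes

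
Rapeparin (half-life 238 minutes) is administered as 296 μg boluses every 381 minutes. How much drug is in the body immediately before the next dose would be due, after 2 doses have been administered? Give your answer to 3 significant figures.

The 2 doses were given 762, 381 minutes ago.
Total = 296·(1/2)^(762/238) + 296·(1/2)^(381/238)
      = 32.173 + 97.587 ≈ 129.76 μg.

130 μg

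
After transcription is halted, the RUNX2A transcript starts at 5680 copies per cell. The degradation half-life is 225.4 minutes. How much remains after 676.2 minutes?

710 copies per cell

Elapsed time is 3 half-lives (676.2/225.4).
Each half-life halves the amount: 5680 × (1/2)^3 = 5680/8 = 710 copies per cell.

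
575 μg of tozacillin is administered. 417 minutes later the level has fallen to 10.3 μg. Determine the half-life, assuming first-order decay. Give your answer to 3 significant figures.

A/A₀ = 10.3/575 ≈ 0.017913.
n = log₂(55.825) ≈ 5.8028 half-lives elapsed in 417 minutes.
t½ = 417/5.8028 ≈ 71.861 minutes.

71.9 minutes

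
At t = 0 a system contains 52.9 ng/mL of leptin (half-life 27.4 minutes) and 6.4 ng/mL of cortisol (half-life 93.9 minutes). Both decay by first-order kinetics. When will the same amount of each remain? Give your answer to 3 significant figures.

Set 52.9·(1/2)^(t/27.4) = 6.4·(1/2)^(t/93.9).
Taking log₂: log₂(52.9/6.4) = t·(1/27.4 − 1/93.9).
log₂(8.2656) = 3.0471; 1/27.4 − 1/93.9 = 0.025847.
t = 3.0471 / 0.025847 ≈ 117.89 minutes.

118 minutes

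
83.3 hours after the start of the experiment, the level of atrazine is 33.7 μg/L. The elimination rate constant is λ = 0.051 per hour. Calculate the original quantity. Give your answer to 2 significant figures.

t½ = ln 2 / λ = 0.69315 / 0.051 ≈ 13.591 hours.
Number of half-lives elapsed: n = 83.3/13.591 ≈ 6.129.
A₀ = A × 2^n = 33.7 × 2^6.129 = 33.7 × 69.986 ≈ 2358.5 μg/L.

2400 μg/L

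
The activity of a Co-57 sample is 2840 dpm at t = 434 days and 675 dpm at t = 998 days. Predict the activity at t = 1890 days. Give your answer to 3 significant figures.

Over Δt = 998 − 434 = 564 days, the level fell by a factor of 2840/675 ≈ 4.2074.
n = log₂(4.2074) ≈ 2.0729 half-lives, so t½ = 564/2.0729 ≈ 272.08 days.
From t = 998 to t = 1890: 675 × (1/2)^((1890−998)/272.08) ≈ 69.564 dpm.

69.6 dpm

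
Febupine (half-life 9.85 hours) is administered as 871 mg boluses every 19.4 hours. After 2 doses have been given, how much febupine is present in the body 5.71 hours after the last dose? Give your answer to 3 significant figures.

732 mg

The 2 doses were given 25.11, 5.71 hours ago.
Total = 871·(1/2)^(25.11/9.85) + 871·(1/2)^(5.71/9.85)
      = 148.81 + 582.79 ≈ 731.6 mg.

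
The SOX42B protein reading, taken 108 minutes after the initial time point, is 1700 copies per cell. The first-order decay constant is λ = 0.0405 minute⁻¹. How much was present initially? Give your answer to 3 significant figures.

t½ = ln 2 / λ = 0.69315 / 0.0405 ≈ 17.115 minutes.
Number of half-lives elapsed: n = 108/17.115 ≈ 6.3103.
A₀ = A × 2^n = 1700 × 2^6.3103 = 1700 × 79.36 ≈ 134910 copies per cell.

135000 copies per cell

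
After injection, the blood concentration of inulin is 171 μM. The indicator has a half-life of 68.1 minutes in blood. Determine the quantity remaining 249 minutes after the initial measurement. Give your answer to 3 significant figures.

Number of half-lives: n = 249/68.1 ≈ 3.6564.
Remaining = 171 × (1/2)^3.6564 = 171 × 0.079308 ≈ 13.562 μM.

13.6 μM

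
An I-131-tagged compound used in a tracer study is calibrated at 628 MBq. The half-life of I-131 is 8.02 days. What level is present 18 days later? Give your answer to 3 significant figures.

133 MBq

Number of half-lives: n = 18/8.02 ≈ 2.2444.
Remaining = 628 × (1/2)^2.2444 = 628 × 0.21104 ≈ 132.54 MBq.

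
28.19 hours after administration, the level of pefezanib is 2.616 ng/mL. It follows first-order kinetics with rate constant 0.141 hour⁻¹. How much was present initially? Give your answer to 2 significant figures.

140 ng/mL

t½ = ln 2 / λ = 0.69315 / 0.141 ≈ 4.9159 hours.
Number of half-lives elapsed: n = 28.19/4.9159 ≈ 5.7344.
A₀ = A × 2^n = 2.616 × 2^5.7344 = 2.616 × 53.239 ≈ 139.27 ng/mL.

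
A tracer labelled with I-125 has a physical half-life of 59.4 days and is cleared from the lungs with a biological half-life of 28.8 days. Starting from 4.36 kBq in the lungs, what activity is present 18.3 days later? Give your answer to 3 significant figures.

2.27 kBq

1/t_eff = 1/t_phys + 1/t_biol = 1/59.4 + 1/28.8 = 0.051557 per day.
t_eff = 59.4 × 28.8 / (59.4 + 28.8) ≈ 19.396 days.
Remaining = 4.36 × (1/2)^(18.3/19.396) = 4.36 × (1/2)^0.9435 ≈ 2.2671 kBq.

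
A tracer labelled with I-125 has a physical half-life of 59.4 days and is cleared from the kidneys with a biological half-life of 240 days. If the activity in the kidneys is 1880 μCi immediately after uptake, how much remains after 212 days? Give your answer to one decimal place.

1/t_eff = 1/t_phys + 1/t_biol = 1/59.4 + 1/240 = 0.021002 per day.
t_eff = 59.4 × 240 / (59.4 + 240) ≈ 47.615 days.
Remaining = 1880 × (1/2)^(212/47.615) = 1880 × (1/2)^4.4524 ≈ 85.875 μCi.

85.9 μCi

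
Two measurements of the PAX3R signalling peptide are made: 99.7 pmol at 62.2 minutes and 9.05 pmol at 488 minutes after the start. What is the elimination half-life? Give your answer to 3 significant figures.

Over Δt = 488 − 62.2 = 425.8 minutes, the level fell by a factor of 99.7/9.05 ≈ 11.017.
n = log₂(11.017) ≈ 3.4616 half-lives, so t½ = 425.8/3.4616 ≈ 123.01 minutes.

123 minutes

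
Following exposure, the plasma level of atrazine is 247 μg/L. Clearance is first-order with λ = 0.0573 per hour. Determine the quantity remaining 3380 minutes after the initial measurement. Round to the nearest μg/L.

10 μg/L

t½ = ln 2 / λ = 0.69315 / 0.0573 ≈ 12.097 hours.
Convert the elapsed time: 3380 minutes = 56.3333 hours.
Number of half-lives: n = 56.3333/12.097 ≈ 4.6569.
Remaining = 247 × (1/2)^4.6569 = 247 × 0.039641 ≈ 9.7912 μg/L.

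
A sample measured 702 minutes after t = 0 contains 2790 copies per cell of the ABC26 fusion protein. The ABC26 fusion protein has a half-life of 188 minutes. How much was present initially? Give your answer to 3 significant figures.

Number of half-lives elapsed: n = 702/188 ≈ 3.734.
A₀ = A × 2^n = 2790 × 2^3.734 = 2790 × 13.306 ≈ 37125 copies per cell.

37100 copies per cell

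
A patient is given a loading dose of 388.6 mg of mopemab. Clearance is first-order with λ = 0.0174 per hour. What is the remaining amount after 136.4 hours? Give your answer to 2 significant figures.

36 mg

t½ = ln 2 / λ = 0.69315 / 0.0174 ≈ 39.836 hours.
Number of half-lives: n = 136.4/39.836 ≈ 3.424.
Remaining = 388.6 × (1/2)^3.424 = 388.6 × 0.093167 ≈ 36.205 mg.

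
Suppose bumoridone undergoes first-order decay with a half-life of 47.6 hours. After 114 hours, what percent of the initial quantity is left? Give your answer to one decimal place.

n = 114/47.6 ≈ 2.395 half-lives.
Fraction remaining = (1/2)^2.395 ≈ 0.19013, i.e. 19.013%.

19.0%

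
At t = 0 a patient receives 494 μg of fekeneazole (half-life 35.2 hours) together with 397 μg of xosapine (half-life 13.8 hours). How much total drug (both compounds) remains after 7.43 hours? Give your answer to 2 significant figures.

700 μg

fekeneazole: 494 × (1/2)^(7.43/35.2) = 494 × (1/2)^0.21108 ≈ 426.76 μg.
xosapine: 397 × (1/2)^(7.43/13.8) = 397 × (1/2)^0.53841 ≈ 273.35 μg.
Total = 426.76 + 273.35 ≈ 700.11 μg.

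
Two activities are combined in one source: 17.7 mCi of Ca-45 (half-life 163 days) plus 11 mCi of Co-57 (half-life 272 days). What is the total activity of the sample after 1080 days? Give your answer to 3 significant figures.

Ca-45: 17.7 × (1/2)^(1080/163) = 17.7 × (1/2)^6.6258 ≈ 0.17923 mCi.
Co-57: 11 × (1/2)^(1080/272) = 11 × (1/2)^3.9706 ≈ 0.70166 mCi.
Total = 0.17923 + 0.70166 ≈ 0.88089 mCi.

0.881 mCi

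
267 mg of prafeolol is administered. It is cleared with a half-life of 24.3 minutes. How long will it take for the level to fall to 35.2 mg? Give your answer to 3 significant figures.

71.0 minutes

Fraction remaining = 35.2/267 ≈ 0.13184.
n = log₂(267/35.2) = ln(7.5852)/ln 2 ≈ 2.9232 half-lives.
t = n × t½ = 2.9232 × 24.3 ≈ 71.034 minutes.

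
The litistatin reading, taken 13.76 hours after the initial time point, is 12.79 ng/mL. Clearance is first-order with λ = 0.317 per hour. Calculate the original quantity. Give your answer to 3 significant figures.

1000 ng/mL

t½ = ln 2 / λ = 0.69315 / 0.317 ≈ 2.1866 hours.
Number of half-lives elapsed: n = 13.76/2.1866 ≈ 6.2929.
A₀ = A × 2^n = 12.79 × 2^6.2929 = 12.79 × 78.408 ≈ 1002.8 ng/mL.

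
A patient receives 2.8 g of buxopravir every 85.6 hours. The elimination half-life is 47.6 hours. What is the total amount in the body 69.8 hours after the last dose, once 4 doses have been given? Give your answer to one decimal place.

The 4 doses were given 326.6, 241, 155.4, 69.8 hours ago.
Total = 2.8·(1/2)^(326.6/47.6) + 2.8·(1/2)^(241/47.6) + 2.8·(1/2)^(155.4/47.6) + 2.8·(1/2)^(69.8/47.6)
      = 0.024082 + 0.08376 + 0.29133 + 1.0133 ≈ 1.4125 g.

1.4 g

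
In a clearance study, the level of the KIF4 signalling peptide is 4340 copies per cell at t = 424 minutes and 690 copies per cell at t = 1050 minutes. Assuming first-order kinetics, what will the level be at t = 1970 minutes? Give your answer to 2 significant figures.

46 copies per cell

Over Δt = 1050 − 424 = 626 minutes, the level fell by a factor of 4340/690 ≈ 6.2899.
n = log₂(6.2899) ≈ 2.653 half-lives, so t½ = 626/2.653 ≈ 235.96 minutes.
From t = 1050 to t = 1970: 690 × (1/2)^((1970−1050)/235.96) ≈ 46.252 copies per cell.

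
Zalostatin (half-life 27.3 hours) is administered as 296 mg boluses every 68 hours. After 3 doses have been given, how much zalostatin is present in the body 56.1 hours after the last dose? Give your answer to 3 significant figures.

86.2 mg

The 3 doses were given 192.1, 124.1, 56.1 hours ago.
Total = 296·(1/2)^(192.1/27.3) + 296·(1/2)^(124.1/27.3) + 296·(1/2)^(56.1/27.3)
      = 2.2545 + 12.673 + 71.235 ≈ 86.162 mg.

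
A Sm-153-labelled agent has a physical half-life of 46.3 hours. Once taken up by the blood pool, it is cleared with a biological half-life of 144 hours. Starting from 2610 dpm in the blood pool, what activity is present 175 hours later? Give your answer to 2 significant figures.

1/t_eff = 1/t_phys + 1/t_biol = 1/46.3 + 1/144 = 0.028543 per hour.
t_eff = 46.3 × 144 / (46.3 + 144) ≈ 35.035 hours.
Remaining = 2610 × (1/2)^(175/35.035) = 2610 × (1/2)^4.995 ≈ 81.847 dpm.

82 dpm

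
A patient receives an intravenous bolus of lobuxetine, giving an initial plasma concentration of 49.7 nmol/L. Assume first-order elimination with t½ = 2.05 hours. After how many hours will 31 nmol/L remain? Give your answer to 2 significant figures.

1.4 hours

Fraction remaining = 31/49.7 ≈ 0.62374.
n = log₂(49.7/31) = ln(1.6032)/ln 2 ≈ 0.68098 half-lives.
t = n × t½ = 0.68098 × 2.05 ≈ 1.396 hours.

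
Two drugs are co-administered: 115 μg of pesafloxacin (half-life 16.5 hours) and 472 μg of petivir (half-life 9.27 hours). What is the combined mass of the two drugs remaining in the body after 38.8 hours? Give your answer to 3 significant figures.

pesafloxacin: 115 × (1/2)^(38.8/16.5) = 115 × (1/2)^2.3515 ≈ 22.533 μg.
petivir: 472 × (1/2)^(38.8/9.27) = 472 × (1/2)^4.1855 ≈ 25.94 μg.
Total = 22.533 + 25.94 ≈ 48.473 μg.

48.5 μg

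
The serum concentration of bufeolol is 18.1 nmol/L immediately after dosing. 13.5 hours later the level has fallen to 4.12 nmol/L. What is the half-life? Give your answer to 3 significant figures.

A/A₀ = 4.12/18.1 ≈ 0.22762.
n = log₂(4.3932) ≈ 2.1353 half-lives elapsed in 13.5 hours.
t½ = 13.5/2.1353 ≈ 6.3224 hours.

6.32 hours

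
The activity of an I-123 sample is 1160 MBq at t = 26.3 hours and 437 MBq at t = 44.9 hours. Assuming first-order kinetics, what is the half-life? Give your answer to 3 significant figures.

13.2 hours

Over Δt = 44.9 − 26.3 = 18.6 hours, the level fell by a factor of 1160/437 ≈ 2.6545.
n = log₂(2.6545) ≈ 1.4084 half-lives, so t½ = 18.6/1.4084 ≈ 13.206 hours.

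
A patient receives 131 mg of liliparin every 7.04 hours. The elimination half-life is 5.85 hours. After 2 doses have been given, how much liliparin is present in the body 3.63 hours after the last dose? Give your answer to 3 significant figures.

122 mg

The 2 doses were given 10.67, 3.63 hours ago.
Total = 131·(1/2)^(10.67/5.85) + 131·(1/2)^(3.63/5.85)
      = 37.001 + 85.208 ≈ 122.21 mg.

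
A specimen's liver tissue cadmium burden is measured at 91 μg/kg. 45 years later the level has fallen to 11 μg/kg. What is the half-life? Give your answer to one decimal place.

A/A₀ = 11/91 ≈ 0.12088.
n = log₂(8.2727) ≈ 3.0484 half-lives elapsed in 45 years.
t½ = 45/3.0484 ≈ 14.762 years.

14.8 years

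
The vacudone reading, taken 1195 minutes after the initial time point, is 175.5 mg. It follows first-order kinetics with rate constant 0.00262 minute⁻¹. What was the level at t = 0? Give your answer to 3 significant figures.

t½ = ln 2 / k = 0.69315 / 0.00262 ≈ 264.56 minutes.
Number of half-lives elapsed: n = 1195/264.56 ≈ 4.5169.
A₀ = A × 2^n = 175.5 × 2^4.5169 = 175.5 × 22.895 ≈ 4018 mg.

4020 mg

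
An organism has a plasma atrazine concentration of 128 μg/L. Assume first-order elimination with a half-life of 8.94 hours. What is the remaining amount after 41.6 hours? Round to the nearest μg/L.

5 μg/L

Number of half-lives: n = 41.6/8.94 ≈ 4.6532.
Remaining = 128 × (1/2)^4.6532 = 128 × 0.039741 ≈ 5.0868 μg/L.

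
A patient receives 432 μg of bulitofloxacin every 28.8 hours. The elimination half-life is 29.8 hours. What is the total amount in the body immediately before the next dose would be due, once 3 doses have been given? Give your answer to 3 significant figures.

The 3 doses were given 86.4, 57.6, 28.8 hours ago.
Total = 432·(1/2)^(86.4/29.8) + 432·(1/2)^(57.6/29.8) + 432·(1/2)^(28.8/29.8)
      = 57.903 + 113.14 + 221.08 ≈ 392.13 μg.

392 μg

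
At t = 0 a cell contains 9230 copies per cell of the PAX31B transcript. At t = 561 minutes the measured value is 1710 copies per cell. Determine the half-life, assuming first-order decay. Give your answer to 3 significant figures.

A/A₀ = 1710/9230 ≈ 0.18527.
n = log₂(5.3977) ≈ 2.4323 half-lives elapsed in 561 minutes.
t½ = 561/2.4323 ≈ 230.64 minutes.

231 minutes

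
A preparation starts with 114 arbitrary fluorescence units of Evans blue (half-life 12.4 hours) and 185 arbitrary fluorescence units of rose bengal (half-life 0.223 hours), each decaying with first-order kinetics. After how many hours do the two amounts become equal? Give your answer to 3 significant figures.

Set 114·(1/2)^(t/12.4) = 185·(1/2)^(t/0.223).
Taking log₂: log₂(114/185) = t·(1/12.4 − 1/0.223).
log₂(0.61622) = -0.69849; 1/12.4 − 1/0.223 = -4.4037.
t = -0.69849 / -4.4037 ≈ 0.15862 hours.

0.159 hours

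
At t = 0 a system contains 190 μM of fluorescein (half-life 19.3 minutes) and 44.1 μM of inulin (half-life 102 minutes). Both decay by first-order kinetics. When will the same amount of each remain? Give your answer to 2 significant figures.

50 minutes

Set 190·(1/2)^(t/19.3) = 44.1·(1/2)^(t/102).
Taking log₂: log₂(190/44.1) = t·(1/19.3 − 1/102).
log₂(4.3084) = 2.1071; 1/19.3 − 1/102 = 0.04201.
t = 2.1071 / 0.04201 ≈ 50.159 minutes.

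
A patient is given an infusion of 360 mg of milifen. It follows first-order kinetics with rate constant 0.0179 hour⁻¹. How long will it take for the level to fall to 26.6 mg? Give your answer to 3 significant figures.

t½ = ln 2 / λ = 0.69315 / 0.0179 ≈ 38.723 hours.
Fraction remaining = 26.6/360 ≈ 0.073889.
n = log₂(360/26.6) = ln(13.534)/ln 2 ≈ 3.7585 half-lives.
t = n × t½ = 3.7585 × 38.723 ≈ 145.54 hours.

146 hours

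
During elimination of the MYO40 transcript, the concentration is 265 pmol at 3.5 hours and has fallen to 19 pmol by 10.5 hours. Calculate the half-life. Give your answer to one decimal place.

1.8 hours

Over Δt = 10.5 − 3.5 = 7 hours, the level fell by a factor of 265/19 ≈ 13.947.
n = log₂(13.947) ≈ 3.8019 half-lives, so t½ = 7/3.8019 ≈ 1.8412 hours.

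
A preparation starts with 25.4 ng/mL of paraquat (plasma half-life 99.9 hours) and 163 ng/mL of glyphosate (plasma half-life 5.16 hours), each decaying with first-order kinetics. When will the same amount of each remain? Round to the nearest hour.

Set 25.4·(1/2)^(t/99.9) = 163·(1/2)^(t/5.16).
Taking log₂: log₂(25.4/163) = t·(1/99.9 − 1/5.16).
log₂(0.15583) = -2.682; 1/99.9 − 1/5.16 = -0.18379.
t = -2.682 / -0.18379 ≈ 14.593 hours.

15 hours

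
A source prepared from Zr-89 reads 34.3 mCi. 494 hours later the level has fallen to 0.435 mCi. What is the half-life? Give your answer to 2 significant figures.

78 hours

A/A₀ = 0.435/34.3 ≈ 0.012682.
n = log₂(78.851) ≈ 6.301 half-lives elapsed in 494 hours.
t½ = 494/6.301 ≈ 78.4 hours.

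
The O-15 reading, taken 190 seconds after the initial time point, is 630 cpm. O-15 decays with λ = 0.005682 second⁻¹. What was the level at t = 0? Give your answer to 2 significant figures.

t½ = ln 2 / λ = 0.69315 / 0.005682 ≈ 121.99 seconds.
Number of half-lives elapsed: n = 190/121.99 ≈ 1.5575.
A₀ = A × 2^n = 630 × 2^1.5575 = 630 × 2.9434 ≈ 1854.4 cpm.

1900 cpm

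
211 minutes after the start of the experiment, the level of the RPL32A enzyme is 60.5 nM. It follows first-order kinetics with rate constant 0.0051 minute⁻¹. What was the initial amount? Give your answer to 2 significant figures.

180 nM

t½ = ln 2 / k = 0.69315 / 0.0051 ≈ 135.91 minutes.
Number of half-lives elapsed: n = 211/135.91 ≈ 1.5525.
A₀ = A × 2^n = 60.5 × 2^1.5525 = 60.5 × 2.9332 ≈ 177.46 nM.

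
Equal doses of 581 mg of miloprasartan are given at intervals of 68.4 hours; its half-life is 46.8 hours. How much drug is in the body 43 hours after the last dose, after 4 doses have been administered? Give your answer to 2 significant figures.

The 4 doses were given 248.2, 179.8, 111.4, 43 hours ago.
Total = 581·(1/2)^(248.2/46.8) + 581·(1/2)^(179.8/46.8) + 581·(1/2)^(111.4/46.8) + 581·(1/2)^(43/46.8)
      = 14.713 + 40.519 + 111.59 + 307.32 ≈ 474.14 mg.

470 mg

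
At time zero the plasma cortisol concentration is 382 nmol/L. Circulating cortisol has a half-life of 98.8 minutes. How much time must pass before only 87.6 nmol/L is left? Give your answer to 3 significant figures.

210 minutes

Fraction remaining = 87.6/382 ≈ 0.22932.
n = log₂(382/87.6) = ln(4.3607)/ln 2 ≈ 2.1246 half-lives.
t = n × t½ = 2.1246 × 98.8 ≈ 209.91 minutes.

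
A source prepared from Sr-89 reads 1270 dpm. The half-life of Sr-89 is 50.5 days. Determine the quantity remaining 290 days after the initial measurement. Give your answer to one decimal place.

Number of half-lives: n = 290/50.5 ≈ 5.7426.
Remaining = 1270 × (1/2)^5.7426 = 1270 × 0.018677 ≈ 23.72 dpm.

23.7 dpm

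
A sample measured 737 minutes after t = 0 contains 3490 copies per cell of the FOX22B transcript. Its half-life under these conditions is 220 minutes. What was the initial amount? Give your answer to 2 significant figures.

36000 copies per cell

Number of half-lives elapsed: n = 737/220 ≈ 3.35.
A₀ = A × 2^n = 3490 × 2^3.35 = 3490 × 10.196 ≈ 35586 copies per cell.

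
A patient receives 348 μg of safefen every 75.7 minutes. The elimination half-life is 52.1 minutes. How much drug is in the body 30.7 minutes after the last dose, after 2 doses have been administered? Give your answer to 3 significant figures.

The 2 doses were given 106.4, 30.7 minutes ago.
Total = 348·(1/2)^(106.4/52.1) + 348·(1/2)^(30.7/52.1)
      = 84.49 + 231.31 ≈ 315.8 μg.

316 μg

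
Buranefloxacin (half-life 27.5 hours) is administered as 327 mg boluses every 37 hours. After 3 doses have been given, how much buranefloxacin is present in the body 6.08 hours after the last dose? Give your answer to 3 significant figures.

434 mg

The 3 doses were given 80.08, 43.08, 6.08 hours ago.
Total = 327·(1/2)^(80.08/27.5) + 327·(1/2)^(43.08/27.5) + 327·(1/2)^(6.08/27.5)
      = 43.446 + 110.4 + 280.54 ≈ 434.38 mg.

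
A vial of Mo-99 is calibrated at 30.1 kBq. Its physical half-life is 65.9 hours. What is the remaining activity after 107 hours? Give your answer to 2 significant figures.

9.8 kBq

Number of half-lives: n = 107/65.9 ≈ 1.6237.
Remaining = 30.1 × (1/2)^1.6237 = 30.1 × 0.32451 ≈ 9.7677 kBq.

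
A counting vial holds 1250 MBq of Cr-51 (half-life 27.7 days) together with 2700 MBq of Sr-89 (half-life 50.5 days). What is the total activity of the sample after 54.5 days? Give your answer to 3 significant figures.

1600 MBq

Cr-51: 1250 × (1/2)^(54.5/27.7) = 1250 × (1/2)^1.9675 ≈ 319.62 MBq.
Sr-89: 2700 × (1/2)^(54.5/50.5) = 2700 × (1/2)^1.0792 ≈ 1277.9 MBq.
Total = 319.62 + 1277.9 ≈ 1597.5 MBq.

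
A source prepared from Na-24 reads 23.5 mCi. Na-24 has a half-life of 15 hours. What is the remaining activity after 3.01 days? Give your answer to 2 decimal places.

Convert the elapsed time: 3.01 days = 72.24 hours.
Number of half-lives: n = 72.24/15 ≈ 4.816.
Remaining = 23.5 × (1/2)^4.816 = 23.5 × 0.035501 ≈ 0.83427 mCi.

0.83 mCi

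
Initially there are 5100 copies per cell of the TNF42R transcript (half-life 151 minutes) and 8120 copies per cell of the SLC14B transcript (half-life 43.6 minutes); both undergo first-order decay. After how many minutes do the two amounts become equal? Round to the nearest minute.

Set 5100·(1/2)^(t/151) = 8120·(1/2)^(t/43.6).
Taking log₂: log₂(5100/8120) = t·(1/151 − 1/43.6).
log₂(0.62808) = -0.67098; 1/151 − 1/43.6 = -0.016313.
t = -0.67098 / -0.016313 ≈ 41.131 minutes.

41 minutes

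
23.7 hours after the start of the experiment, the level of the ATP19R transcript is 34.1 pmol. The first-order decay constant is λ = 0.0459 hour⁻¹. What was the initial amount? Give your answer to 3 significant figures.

101 pmol

t½ = ln 2 / λ = 0.69315 / 0.0459 ≈ 15.101 hours.
Number of half-lives elapsed: n = 23.7/15.101 ≈ 1.5694.
A₀ = A × 2^n = 34.1 × 2^1.5694 = 34.1 × 2.9678 ≈ 101.2 pmol.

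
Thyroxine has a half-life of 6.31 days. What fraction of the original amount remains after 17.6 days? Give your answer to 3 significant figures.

0.145

n = 17.6/6.31 ≈ 2.7892 half-lives.
Fraction remaining = (1/2)^2.7892 ≈ 0.14466.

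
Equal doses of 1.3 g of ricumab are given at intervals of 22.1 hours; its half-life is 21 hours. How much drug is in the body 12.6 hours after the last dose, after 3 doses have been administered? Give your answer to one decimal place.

The 3 doses were given 56.8, 34.7, 12.6 hours ago.
Total = 1.3·(1/2)^(56.8/21) + 1.3·(1/2)^(34.7/21) + 1.3·(1/2)^(12.6/21)
      = 0.1994 + 0.41355 + 0.85768 ≈ 1.4706 g.

1.5 g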